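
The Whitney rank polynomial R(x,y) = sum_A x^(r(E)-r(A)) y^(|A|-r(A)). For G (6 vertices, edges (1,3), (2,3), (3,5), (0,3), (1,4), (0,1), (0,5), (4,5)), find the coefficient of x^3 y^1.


R(x,y) = sum over A in 2^E of x^(r(E)-r(A)) * y^(|A|-r(A)).
G has 6 vertices, 8 edges. r(E) = 5.
Enumerate all 2^8 = 256 subsets.
Count subsets with r(E)-r(A)=3 and |A|-r(A)=1: 2.

2


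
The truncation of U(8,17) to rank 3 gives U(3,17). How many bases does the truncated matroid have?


Truncating U(8,17) to rank 3 gives U(3,17).
Bases of U(3,17) are all 3-element subsets of 17 elements.
Number of bases = (17 choose 3) = 680.

680


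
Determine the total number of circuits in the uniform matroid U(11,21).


In U(11,21), circuits are the (12)-element subsets.
Any set of 12 elements is dependent, and removing any one element gives
an independent set of size 11, so it is a minimal dependent set.
Number of circuits = (21 choose 12) = 293930.

293930


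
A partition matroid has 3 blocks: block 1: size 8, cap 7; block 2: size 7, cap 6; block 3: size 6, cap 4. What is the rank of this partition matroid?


Rank of a partition matroid = sum of min(|Si|, ci) for each block.
= min(8,7) + min(7,6) + min(6,4)
= 7 + 6 + 4
= 17.

17


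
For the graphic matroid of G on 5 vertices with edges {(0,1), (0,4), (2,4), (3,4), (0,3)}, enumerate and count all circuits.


A circuit in a graphic matroid = edge set of a simple cycle.
G has 5 vertices and 5 edges.
Enumerating all minimal edge subsets forming cycles...
Total circuits found: 1.

1


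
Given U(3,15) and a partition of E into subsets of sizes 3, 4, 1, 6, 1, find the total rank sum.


r(Ai) = min(|Ai|, 3) for each part.
Sum = min(3,3) + min(4,3) + min(1,3) + min(6,3) + min(1,3)
    = 3 + 3 + 1 + 3 + 1
    = 11.

11


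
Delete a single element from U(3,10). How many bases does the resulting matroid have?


Deleting e from U(3,10) gives U(3,9) since n > r.
Bases of U(3,9) = (9 choose 3) = 84.

84


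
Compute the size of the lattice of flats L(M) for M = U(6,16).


Flats of U(6,16): every subset of size < 6 is a flat, plus E itself.
Count = C(16,0) + C(16,1) + C(16,2) + C(16,3) + C(16,4) + C(16,5) + 1
     = 1 + 16 + 120 + 560 + 1820 + 4368 + 1
     = 6886.

6886


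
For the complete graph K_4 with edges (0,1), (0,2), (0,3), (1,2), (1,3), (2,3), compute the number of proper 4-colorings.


P(K_4, k) = k(k-1)(k-2)...(k-3).
P(4) = (4) * (3) * (2) * (1) = 24.

24


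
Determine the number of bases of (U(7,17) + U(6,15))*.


(M1+M2)* = M1* + M2*.
M1* = U(10,17), bases: C(17,10) = 19448.
M2* = U(9,15), bases: C(15,9) = 5005.
|B(M*)| = 19448 * 5005 = 97337240.

97337240


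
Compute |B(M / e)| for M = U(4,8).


Contracting e from U(4,8) gives U(3,7).
Bases of U(3,7) = C(7,3) = (7 * 6 * 5) / (1 * 2 * 3) = 35.

35


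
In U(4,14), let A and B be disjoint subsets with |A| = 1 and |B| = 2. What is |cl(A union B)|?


|A union B| = 1 + 2 = 3 (disjoint).
In U(4,14), cl(S) = S if |S| < 4, else cl(S) = E.
Since 3 < 4, cl(A union B) = A union B.
|cl(A union B)| = 3.

3


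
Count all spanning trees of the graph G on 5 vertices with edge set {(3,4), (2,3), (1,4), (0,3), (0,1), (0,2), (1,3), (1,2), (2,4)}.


By Kirchhoff's matrix tree theorem, the number of spanning trees equals
the determinant of any cofactor of the Laplacian matrix L.
G has 5 vertices and 9 edges.
Computing the (4 x 4) cofactor determinant gives 75.

75


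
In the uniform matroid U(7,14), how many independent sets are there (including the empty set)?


Independent sets of U(7,14) are all subsets of size <= 7.
Count = (14 choose 0) + (14 choose 1) + (14 choose 2) + (14 choose 3) + (14 choose 4) + (14 choose 5) + (14 choose 6) + (14 choose 7)
     = 1 + 14 + 91 + 364 + 1001 + 2002 + 3003 + 3432
     = 9908.

9908


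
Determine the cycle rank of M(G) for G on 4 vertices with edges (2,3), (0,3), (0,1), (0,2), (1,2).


Cycle rank (nullity) = |E| - r(M) = |E| - (|V| - c).
|E| = 5, |V| = 4, c = 1.
Nullity = 5 - (4 - 1) = 5 - 3 = 2.

2


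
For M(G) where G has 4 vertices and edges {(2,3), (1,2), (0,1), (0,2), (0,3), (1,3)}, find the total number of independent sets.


An independent set in a graphic matroid is an acyclic edge subset.
G has 4 vertices and 6 edges.
Enumerate all 2^6 = 64 subsets, checking for acyclicity.
Total independent sets = 38.

38


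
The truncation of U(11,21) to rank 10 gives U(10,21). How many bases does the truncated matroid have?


Truncating U(11,21) to rank 10 gives U(10,21).
Bases of U(10,21) are all 10-element subsets of 21 elements.
Number of bases = (21 choose 10) = 352716.

352716


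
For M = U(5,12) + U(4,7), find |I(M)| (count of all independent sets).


For a direct sum, |I(M1+M2)| = |I(M1)| * |I(M2)|.
|I(U(5,12))| = sum C(12,k) for k=0..5 = 1586.
|I(U(4,7))| = sum C(7,k) for k=0..4 = 99.
Total = 1586 * 99 = 157014.

157014


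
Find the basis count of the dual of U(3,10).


The dual of U(r,n) is U(n-r, n) = U(7,10).
Bases of U(7,10) are all (7)-element subsets.
|B(M*)| = (10 choose 7) = 120.

120


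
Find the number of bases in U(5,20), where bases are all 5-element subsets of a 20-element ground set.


Bases of U(5,20) are all 5-element subsets of the 20-element ground set.
Number of bases = C(20,5).
C(20,5) = 20! / (5! * 15!) = 15504.

15504


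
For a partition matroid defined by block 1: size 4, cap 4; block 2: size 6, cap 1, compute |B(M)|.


A basis picks exactly ci elements from block i.
Number of bases = product of C(|Si|, ci).
= C(4,4) * C(6,1)
= 1 * 6
= 6.

6


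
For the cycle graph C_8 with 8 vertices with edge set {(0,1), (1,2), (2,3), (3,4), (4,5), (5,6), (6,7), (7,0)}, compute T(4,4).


T(C_8; x,y) = x + x^2 + ... + x^(7) + y.
T(4,4) = 4^1 + 4^2 + 4^3 + 4^4 + 4^5 + 4^6 + 4^7 + 4
= 4 + 16 + 64 + 256 + 1024 + 4096 + 16384 + 4
= 21848.

21848


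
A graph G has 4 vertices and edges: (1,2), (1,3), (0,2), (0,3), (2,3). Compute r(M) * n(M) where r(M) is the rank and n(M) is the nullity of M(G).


r(M) = |V| - c = 4 - 1 = 3.
nullity = |E| - r(M) = 5 - 3 = 2.
Product = 3 * 2 = 6.

6


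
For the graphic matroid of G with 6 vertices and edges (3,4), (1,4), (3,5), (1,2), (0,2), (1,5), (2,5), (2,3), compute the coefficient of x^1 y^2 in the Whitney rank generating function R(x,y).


R(x,y) = sum over A in 2^E of x^(r(E)-r(A)) * y^(|A|-r(A)).
G has 6 vertices, 8 edges. r(E) = 5.
Enumerate all 2^8 = 256 subsets.
Count subsets with r(E)-r(A)=1 and |A|-r(A)=2: 8.

8


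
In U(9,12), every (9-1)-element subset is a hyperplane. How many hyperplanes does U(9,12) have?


Hyperplanes of U(9,12) are flats of rank 8.
In a uniform matroid, these are exactly the (8)-element subsets.
Count = C(12,8) = 495.

495


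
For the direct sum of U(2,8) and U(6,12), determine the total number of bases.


Bases of a direct sum M1 + M2: |B| = |B(M1)| * |B(M2)|.
|B(U(2,8))| = C(8,2) = 28.
|B(U(6,12))| = C(12,6) = 924.
Total bases = 28 * 924 = 25872.

25872


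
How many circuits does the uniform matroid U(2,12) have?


In U(2,12), circuits are the (3)-element subsets.
Any set of 3 elements is dependent, and removing any one element gives
an independent set of size 2, so it is a minimal dependent set.
Number of circuits = C(12,3) = (12 * 11 * 10) / (1 * 2 * 3) = 220.

220


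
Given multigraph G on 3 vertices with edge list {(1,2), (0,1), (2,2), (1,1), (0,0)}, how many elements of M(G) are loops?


In a graphic matroid, a loop is a self-loop edge (u,u) with rank 0.
Examining all 5 edges for self-loops...
Self-loops found: (2,2), (1,1), (0,0)
Number of loops = 3.

3


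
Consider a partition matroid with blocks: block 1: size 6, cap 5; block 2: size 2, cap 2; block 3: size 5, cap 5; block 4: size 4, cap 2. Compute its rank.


Rank of a partition matroid = sum of min(|Si|, ci) for each block.
= min(6,5) + min(2,2) + min(5,5) + min(4,2)
= 5 + 2 + 5 + 2
= 14.

14


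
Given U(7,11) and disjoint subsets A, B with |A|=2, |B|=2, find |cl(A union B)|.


|A union B| = 2 + 2 = 4 (disjoint).
In U(7,11), cl(S) = S if |S| < 7, else cl(S) = E.
Since 4 < 7, cl(A union B) = A union B.
|cl(A union B)| = 4.

4


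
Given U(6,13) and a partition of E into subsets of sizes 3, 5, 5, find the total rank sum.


r(Ai) = min(|Ai|, 6) for each part.
Sum = min(3,6) + min(5,6) + min(5,6)
    = 3 + 5 + 5
    = 13.

13


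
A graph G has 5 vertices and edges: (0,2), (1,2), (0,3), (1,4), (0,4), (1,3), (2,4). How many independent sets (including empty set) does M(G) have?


An independent set in a graphic matroid is an acyclic edge subset.
G has 5 vertices and 7 edges.
Enumerate all 2^7 = 128 subsets, checking for acyclicity.
Total independent sets = 86.

86


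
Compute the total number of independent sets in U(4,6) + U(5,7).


For a direct sum, |I(M1+M2)| = |I(M1)| * |I(M2)|.
|I(U(4,6))| = sum C(6,k) for k=0..4 = 57.
|I(U(5,7))| = sum C(7,k) for k=0..5 = 120.
Total = 57 * 120 = 6840.

6840


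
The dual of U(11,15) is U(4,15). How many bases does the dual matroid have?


The dual of U(r,n) is U(n-r, n) = U(4,15).
Bases of U(4,15) are all (4)-element subsets.
|B(M*)| = (15 choose 4) = 1365.

1365


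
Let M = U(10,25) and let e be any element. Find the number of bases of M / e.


Contracting e from U(10,25) gives U(9,24).
Bases of U(9,24) = C(24,9) = 24! / (9! * 15!) = 1307504.

1307504


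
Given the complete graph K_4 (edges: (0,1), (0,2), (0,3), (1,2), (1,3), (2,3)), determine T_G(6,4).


T(K_4; x,y) = x^3 + 3x^2 + 4xy + 2x + y^3 + 3y^2 + 2y.
Substituting x=6, y=4:
= 216 + 108 + 96 + 12 + 64 + 48 + 8
= 552.

552


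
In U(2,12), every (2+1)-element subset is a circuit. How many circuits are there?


In U(2,12), circuits are the (3)-element subsets.
Any set of 3 elements is dependent, and removing any one element gives
an independent set of size 2, so it is a minimal dependent set.
Number of circuits = (12 choose 3) = 220.

220


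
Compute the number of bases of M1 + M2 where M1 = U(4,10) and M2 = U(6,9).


Bases of a direct sum M1 + M2: |B| = |B(M1)| * |B(M2)|.
|B(U(4,10))| = C(10,4) = 210.
|B(U(6,9))| = C(9,6) = 84.
Total bases = 210 * 84 = 17640.

17640


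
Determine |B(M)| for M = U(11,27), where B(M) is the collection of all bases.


Bases of U(11,27) are all 11-element subsets of the 27-element ground set.
Number of bases = C(27,11).
C(27,11) = 13037895.

13037895


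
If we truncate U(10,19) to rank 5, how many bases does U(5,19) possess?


Truncating U(10,19) to rank 5 gives U(5,19).
Bases of U(5,19) are all 5-element subsets of 19 elements.
Number of bases = (19 choose 5) = 11628.

11628


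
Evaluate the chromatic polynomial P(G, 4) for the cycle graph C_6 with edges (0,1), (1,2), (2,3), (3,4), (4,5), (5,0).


P(C_6, k) = (k-1)^6 + (-1)^6*(k-1).
P(4) = (3)^6 + 3
= 729 + 3 = 732.

732


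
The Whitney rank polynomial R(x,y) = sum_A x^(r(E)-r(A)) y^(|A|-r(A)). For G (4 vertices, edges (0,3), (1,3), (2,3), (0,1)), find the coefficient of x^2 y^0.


R(x,y) = sum over A in 2^E of x^(r(E)-r(A)) * y^(|A|-r(A)).
G has 4 vertices, 4 edges. r(E) = 3.
Enumerate all 2^4 = 16 subsets.
Count subsets with r(E)-r(A)=2 and |A|-r(A)=0: 4.

4


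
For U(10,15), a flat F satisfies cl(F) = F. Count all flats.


Flats of U(10,15): every subset of size < 10 is a flat, plus E itself.
Count = (15 choose 0) + (15 choose 1) + (15 choose 2) + (15 choose 3) + (15 choose 4) + (15 choose 5) + (15 choose 6) + (15 choose 7) + (15 choose 8) + (15 choose 9) + 1
     = 1 + 15 + 105 + 455 + 1365 + 3003 + 5005 + 6435 + 6435 + 5005 + 1
     = 27825.

27825


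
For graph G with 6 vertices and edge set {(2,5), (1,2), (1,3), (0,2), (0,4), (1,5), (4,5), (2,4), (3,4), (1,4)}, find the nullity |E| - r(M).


Cycle rank (nullity) = |E| - r(M) = |E| - (|V| - c).
|E| = 10, |V| = 6, c = 1.
Nullity = 10 - (6 - 1) = 10 - 5 = 5.

5


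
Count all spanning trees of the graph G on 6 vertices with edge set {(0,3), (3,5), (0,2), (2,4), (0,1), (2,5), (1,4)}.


By Kirchhoff's matrix tree theorem, the number of spanning trees equals
the determinant of any cofactor of the Laplacian matrix L.
G has 6 vertices and 7 edges.
Computing the (5 x 5) cofactor determinant gives 15.

15


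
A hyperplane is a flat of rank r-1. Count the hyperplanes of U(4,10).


Hyperplanes of U(4,10) are flats of rank 3.
In a uniform matroid, these are exactly the (3)-element subsets.
Count = C(10,3) = (10 * 9 * 8) / (1 * 2 * 3) = 120.

120


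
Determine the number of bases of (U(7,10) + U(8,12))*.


(M1+M2)* = M1* + M2*.
M1* = U(3,10), bases: C(10,3) = 120.
M2* = U(4,12), bases: C(12,4) = 495.
|B(M*)| = 120 * 495 = 59400.

59400


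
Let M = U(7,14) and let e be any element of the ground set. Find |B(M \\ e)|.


Deleting e from U(7,14) gives U(7,13) since n > r.
Bases of U(7,13) = C(13,7) = 1716.

1716


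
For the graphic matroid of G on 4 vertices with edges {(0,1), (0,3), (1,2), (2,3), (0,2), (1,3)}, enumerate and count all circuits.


A circuit in a graphic matroid = edge set of a simple cycle.
G has 4 vertices and 6 edges.
Enumerating all minimal edge subsets forming cycles...
Total circuits found: 7.

7


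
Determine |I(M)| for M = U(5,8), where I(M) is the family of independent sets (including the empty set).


Independent sets of U(5,8) are all subsets of size <= 5.
Count = C(8,0) + C(8,1) + C(8,2) + C(8,3) + C(8,4) + C(8,5)
     = 1 + 8 + 28 + 56 + 70 + 56
     = 219.

219


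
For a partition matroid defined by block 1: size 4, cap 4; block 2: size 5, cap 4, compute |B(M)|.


A basis picks exactly ci elements from block i.
Number of bases = product of C(|Si|, ci).
= C(4,4) * C(5,4)
= 1 * 5
= 5.

5


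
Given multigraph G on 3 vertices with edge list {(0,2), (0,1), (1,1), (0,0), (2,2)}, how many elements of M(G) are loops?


In a graphic matroid, a loop is a self-loop edge (u,u) with rank 0.
Examining all 5 edges for self-loops...
Self-loops found: (1,1), (0,0), (2,2)
Number of loops = 3.

3


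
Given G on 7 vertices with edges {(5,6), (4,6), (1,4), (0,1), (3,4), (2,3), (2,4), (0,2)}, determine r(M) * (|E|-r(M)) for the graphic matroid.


r(M) = |V| - c = 7 - 1 = 6.
nullity = |E| - r(M) = 8 - 6 = 2.
Product = 6 * 2 = 12.

12


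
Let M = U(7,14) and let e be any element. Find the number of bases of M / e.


Contracting e from U(7,14) gives U(6,13).
Bases of U(6,13) = C(13,6) = 1716.

1716


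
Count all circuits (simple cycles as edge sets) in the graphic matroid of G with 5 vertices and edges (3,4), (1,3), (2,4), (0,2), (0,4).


A circuit in a graphic matroid = edge set of a simple cycle.
G has 5 vertices and 5 edges.
Enumerating all minimal edge subsets forming cycles...
Total circuits found: 1.

1


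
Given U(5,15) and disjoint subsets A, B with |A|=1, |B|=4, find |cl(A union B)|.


|A union B| = 1 + 4 = 5 (disjoint).
In U(5,15), cl(S) = S if |S| < 5, else cl(S) = E.
Since 5 >= 5, cl(A union B) = E.
|cl(A union B)| = 15.

15


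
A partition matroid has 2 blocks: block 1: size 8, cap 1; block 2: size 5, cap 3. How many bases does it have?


A basis picks exactly ci elements from block i.
Number of bases = product of C(|Si|, ci).
= C(8,1) * C(5,3)
= 8 * 10
= 80.

80


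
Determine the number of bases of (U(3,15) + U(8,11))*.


(M1+M2)* = M1* + M2*.
M1* = U(12,15), bases: C(15,12) = 455.
M2* = U(3,11), bases: C(11,3) = 165.
|B(M*)| = 455 * 165 = 75075.

75075


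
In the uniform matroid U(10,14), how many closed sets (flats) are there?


Flats of U(10,14): every subset of size < 10 is a flat, plus E itself.
Count = C(14,0) + C(14,1) + C(14,2) + C(14,3) + C(14,4) + C(14,5) + C(14,6) + C(14,7) + C(14,8) + C(14,9) + 1
     = 1 + 14 + 91 + 364 + 1001 + 2002 + 3003 + 3432 + 3003 + 2002 + 1
     = 14914.

14914


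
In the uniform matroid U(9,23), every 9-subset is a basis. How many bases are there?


Bases of U(9,23) are all 9-element subsets of the 23-element ground set.
Number of bases = C(23,9).
C(23,9) = 817190.

817190


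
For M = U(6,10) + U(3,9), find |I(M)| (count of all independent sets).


For a direct sum, |I(M1+M2)| = |I(M1)| * |I(M2)|.
|I(U(6,10))| = sum C(10,k) for k=0..6 = 848.
|I(U(3,9))| = sum C(9,k) for k=0..3 = 130.
Total = 848 * 130 = 110240.

110240


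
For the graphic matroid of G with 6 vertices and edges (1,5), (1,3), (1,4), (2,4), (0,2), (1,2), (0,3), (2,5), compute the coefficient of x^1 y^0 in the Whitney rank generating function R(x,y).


R(x,y) = sum over A in 2^E of x^(r(E)-r(A)) * y^(|A|-r(A)).
G has 6 vertices, 8 edges. r(E) = 5.
Enumerate all 2^8 = 256 subsets.
Count subsets with r(E)-r(A)=1 and |A|-r(A)=0: 58.

58


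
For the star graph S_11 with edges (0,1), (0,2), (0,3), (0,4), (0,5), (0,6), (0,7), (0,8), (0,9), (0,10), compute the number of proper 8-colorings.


P(tree, k) = k * (k-1)^(10) for any tree on 11 vertices.
P(8) = 8 * 7^10 = 8 * 282475249 = 2259801992.

2259801992


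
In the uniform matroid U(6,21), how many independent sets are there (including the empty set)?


Independent sets of U(6,21) are all subsets of size <= 6.
Count = C(21,0) + C(21,1) + C(21,2) + C(21,3) + C(21,4) + C(21,5) + C(21,6)
     = 1 + 21 + 210 + 1330 + 5985 + 20349 + 54264
     = 82160.

82160


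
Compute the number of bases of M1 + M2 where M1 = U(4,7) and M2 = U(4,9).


Bases of a direct sum M1 + M2: |B| = |B(M1)| * |B(M2)|.
|B(U(4,7))| = C(7,4) = 35.
|B(U(4,9))| = C(9,4) = 126.
Total bases = 35 * 126 = 4410.

4410


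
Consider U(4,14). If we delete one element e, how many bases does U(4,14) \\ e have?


Deleting e from U(4,14) gives U(4,13) since n > r.
Bases of U(4,13) = C(13,4) = (13 * 12 * 11 * 10) / (1 * 2 * 3 * 4) = 715.

715


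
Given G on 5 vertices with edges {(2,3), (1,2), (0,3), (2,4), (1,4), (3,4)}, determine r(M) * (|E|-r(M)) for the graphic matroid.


r(M) = |V| - c = 5 - 1 = 4.
nullity = |E| - r(M) = 6 - 4 = 2.
Product = 4 * 2 = 8.

8


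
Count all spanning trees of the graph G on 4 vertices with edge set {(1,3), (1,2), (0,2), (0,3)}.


By Kirchhoff's matrix tree theorem, the number of spanning trees equals
the determinant of any cofactor of the Laplacian matrix L.
G has 4 vertices and 4 edges.
Computing the (3 x 3) cofactor determinant gives 4.

4


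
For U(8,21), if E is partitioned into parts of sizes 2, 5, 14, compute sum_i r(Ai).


r(Ai) = min(|Ai|, 8) for each part.
Sum = min(2,8) + min(5,8) + min(14,8)
    = 2 + 5 + 8
    = 15.

15


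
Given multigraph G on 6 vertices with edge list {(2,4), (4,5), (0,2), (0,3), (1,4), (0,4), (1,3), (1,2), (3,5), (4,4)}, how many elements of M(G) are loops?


In a graphic matroid, a loop is a self-loop edge (u,u) with rank 0.
Examining all 10 edges for self-loops...
Self-loops found: (4,4)
Number of loops = 1.

1


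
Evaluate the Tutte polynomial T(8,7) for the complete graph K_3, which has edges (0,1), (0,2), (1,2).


T(K_3; x,y) = x^2 + x + y.
T(8,7) = 64 + 8 + 7 = 79.

79


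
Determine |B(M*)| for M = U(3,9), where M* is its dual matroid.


The dual of U(r,n) is U(n-r, n) = U(6,9).
Bases of U(6,9) are all (6)-element subsets.
|B(M*)| = (9 choose 6) = 84.

84


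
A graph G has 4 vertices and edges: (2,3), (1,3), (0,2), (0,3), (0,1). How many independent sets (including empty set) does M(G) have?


An independent set in a graphic matroid is an acyclic edge subset.
G has 4 vertices and 5 edges.
Enumerate all 2^5 = 32 subsets, checking for acyclicity.
Total independent sets = 24.

24


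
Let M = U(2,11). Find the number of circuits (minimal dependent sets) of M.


In U(2,11), circuits are the (3)-element subsets.
Any set of 3 elements is dependent, and removing any one element gives
an independent set of size 2, so it is a minimal dependent set.
Number of circuits = (11 choose 3) = 165.

165


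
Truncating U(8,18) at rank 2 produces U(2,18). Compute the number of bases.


Truncating U(8,18) to rank 2 gives U(2,18).
Bases of U(2,18) are all 2-element subsets of 18 elements.
Number of bases = C(18,2) = 18! / (2! * 16!) = 153.

153


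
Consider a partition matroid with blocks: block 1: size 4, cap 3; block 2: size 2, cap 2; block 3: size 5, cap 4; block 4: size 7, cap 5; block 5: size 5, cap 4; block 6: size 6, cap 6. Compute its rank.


Rank of a partition matroid = sum of min(|Si|, ci) for each block.
= min(4,3) + min(2,2) + min(5,4) + min(7,5) + min(5,4) + min(6,6)
= 3 + 2 + 4 + 5 + 4 + 6
= 24.

24


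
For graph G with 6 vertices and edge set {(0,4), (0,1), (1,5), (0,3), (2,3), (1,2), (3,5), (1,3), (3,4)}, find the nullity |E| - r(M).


Cycle rank (nullity) = |E| - r(M) = |E| - (|V| - c).
|E| = 9, |V| = 6, c = 1.
Nullity = 9 - (6 - 1) = 9 - 5 = 4.

4


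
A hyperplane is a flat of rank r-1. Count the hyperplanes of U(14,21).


Hyperplanes of U(14,21) are flats of rank 13.
In a uniform matroid, these are exactly the (13)-element subsets.
Count = C(21,13) = 203490.

203490


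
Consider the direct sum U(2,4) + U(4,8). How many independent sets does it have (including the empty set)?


For a direct sum, |I(M1+M2)| = |I(M1)| * |I(M2)|.
|I(U(2,4))| = sum C(4,k) for k=0..2 = 11.
|I(U(4,8))| = sum C(8,k) for k=0..4 = 163.
Total = 11 * 163 = 1793.

1793


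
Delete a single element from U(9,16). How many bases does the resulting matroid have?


Deleting e from U(9,16) gives U(9,15) since n > r.
Bases of U(9,15) = C(15,9) = 15! / (9! * 6!) = 5005.

5005


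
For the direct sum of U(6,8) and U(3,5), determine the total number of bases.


Bases of a direct sum M1 + M2: |B| = |B(M1)| * |B(M2)|.
|B(U(6,8))| = C(8,6) = 28.
|B(U(3,5))| = C(5,3) = 10.
Total bases = 28 * 10 = 280.

280


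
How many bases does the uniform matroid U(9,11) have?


Bases of U(9,11) are all 9-element subsets of the 11-element ground set.
Number of bases = C(11,9).
C(11,9) = 55.

55


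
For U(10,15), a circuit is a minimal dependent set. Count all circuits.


In U(10,15), circuits are the (11)-element subsets.
Any set of 11 elements is dependent, and removing any one element gives
an independent set of size 10, so it is a minimal dependent set.
Number of circuits = C(15,11) = 1365.

1365


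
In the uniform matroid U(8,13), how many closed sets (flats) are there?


Flats of U(8,13): every subset of size < 8 is a flat, plus E itself.
Count = C(13,0) + C(13,1) + C(13,2) + C(13,3) + C(13,4) + C(13,5) + C(13,6) + C(13,7) + 1
     = 1 + 13 + 78 + 286 + 715 + 1287 + 1716 + 1716 + 1
     = 5813.

5813


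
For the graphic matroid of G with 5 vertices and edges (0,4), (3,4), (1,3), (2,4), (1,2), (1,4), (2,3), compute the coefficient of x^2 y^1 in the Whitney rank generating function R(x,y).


R(x,y) = sum over A in 2^E of x^(r(E)-r(A)) * y^(|A|-r(A)).
G has 5 vertices, 7 edges. r(E) = 4.
Enumerate all 2^7 = 128 subsets.
Count subsets with r(E)-r(A)=2 and |A|-r(A)=1: 4.

4


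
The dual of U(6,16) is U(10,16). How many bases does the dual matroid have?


The dual of U(r,n) is U(n-r, n) = U(10,16).
Bases of U(10,16) are all (10)-element subsets.
|B(M*)| = C(16,10) = 8008.

8008


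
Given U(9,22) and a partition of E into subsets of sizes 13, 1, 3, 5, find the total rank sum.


r(Ai) = min(|Ai|, 9) for each part.
Sum = min(13,9) + min(1,9) + min(3,9) + min(5,9)
    = 9 + 1 + 3 + 5
    = 18.

18


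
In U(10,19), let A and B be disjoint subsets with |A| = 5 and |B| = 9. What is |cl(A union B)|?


|A union B| = 5 + 9 = 14 (disjoint).
In U(10,19), cl(S) = S if |S| < 10, else cl(S) = E.
Since 14 >= 10, cl(A union B) = E.
|cl(A union B)| = 19.

19


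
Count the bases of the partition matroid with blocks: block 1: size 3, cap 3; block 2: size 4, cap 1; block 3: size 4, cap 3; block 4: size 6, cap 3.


A basis picks exactly ci elements from block i.
Number of bases = product of C(|Si|, ci).
= C(3,3) * C(4,1) * C(4,3) * C(6,3)
= 1 * 4 * 4 * 20
= 320.

320


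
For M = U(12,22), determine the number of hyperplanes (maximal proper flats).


Hyperplanes of U(12,22) are flats of rank 11.
In a uniform matroid, these are exactly the (11)-element subsets.
Count = (22 choose 11) = 705432.

705432


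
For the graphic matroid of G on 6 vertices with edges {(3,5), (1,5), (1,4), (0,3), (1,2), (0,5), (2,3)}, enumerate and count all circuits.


A circuit in a graphic matroid = edge set of a simple cycle.
G has 6 vertices and 7 edges.
Enumerating all minimal edge subsets forming cycles...
Total circuits found: 3.

3


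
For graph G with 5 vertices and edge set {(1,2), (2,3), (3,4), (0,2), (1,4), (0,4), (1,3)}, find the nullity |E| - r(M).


Cycle rank (nullity) = |E| - r(M) = |E| - (|V| - c).
|E| = 7, |V| = 5, c = 1.
Nullity = 7 - (5 - 1) = 7 - 4 = 3.

3


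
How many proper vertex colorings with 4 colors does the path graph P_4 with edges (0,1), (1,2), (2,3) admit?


P(P_4, k) = k * (k-1)^(3).
P(4) = 4 * 3^3 = 4 * 27 = 108.

108


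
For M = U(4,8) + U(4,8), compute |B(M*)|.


(M1+M2)* = M1* + M2*.
M1* = U(4,8), bases: C(8,4) = 70.
M2* = U(4,8), bases: C(8,4) = 70.
|B(M*)| = 70 * 70 = 4900.

4900


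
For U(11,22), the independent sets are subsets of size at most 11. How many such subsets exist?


Independent sets of U(11,22) are all subsets of size <= 11.
Count = (22 choose 0) + (22 choose 1) + (22 choose 2) + (22 choose 3) + (22 choose 4) + (22 choose 5) + (22 choose 6) + (22 choose 7) + (22 choose 8) + (22 choose 9) + (22 choose 10) + (22 choose 11)
     = 1 + 22 + 231 + 1540 + 7315 + 26334 + 74613 + 170544 + 319770 + 497420 + 646646 + 705432
     = 2449868.

2449868


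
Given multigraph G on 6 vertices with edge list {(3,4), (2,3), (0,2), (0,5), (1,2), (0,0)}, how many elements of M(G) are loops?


In a graphic matroid, a loop is a self-loop edge (u,u) with rank 0.
Examining all 6 edges for self-loops...
Self-loops found: (0,0)
Number of loops = 1.

1


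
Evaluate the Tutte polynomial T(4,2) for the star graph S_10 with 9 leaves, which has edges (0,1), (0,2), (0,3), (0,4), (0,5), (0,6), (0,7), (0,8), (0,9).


A star on 10 vertices is a tree with 9 edges.
T(x,y) = x^(9) for any tree.
T(4,2) = 4^9 = 262144.

262144


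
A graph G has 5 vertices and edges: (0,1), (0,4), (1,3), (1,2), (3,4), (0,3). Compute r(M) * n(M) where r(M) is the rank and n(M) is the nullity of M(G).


r(M) = |V| - c = 5 - 1 = 4.
nullity = |E| - r(M) = 6 - 4 = 2.
Product = 4 * 2 = 8.

8


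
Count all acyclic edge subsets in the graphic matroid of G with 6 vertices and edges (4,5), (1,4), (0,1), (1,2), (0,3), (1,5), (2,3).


An independent set in a graphic matroid is an acyclic edge subset.
G has 6 vertices and 7 edges.
Enumerate all 2^7 = 128 subsets, checking for acyclicity.
Total independent sets = 105.

105


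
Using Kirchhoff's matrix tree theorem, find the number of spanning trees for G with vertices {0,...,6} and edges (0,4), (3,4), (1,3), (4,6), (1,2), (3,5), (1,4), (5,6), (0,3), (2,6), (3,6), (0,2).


By Kirchhoff's matrix tree theorem, the number of spanning trees equals
the determinant of any cofactor of the Laplacian matrix L.
G has 7 vertices and 12 edges.
Computing the (6 x 6) cofactor determinant gives 336.

336


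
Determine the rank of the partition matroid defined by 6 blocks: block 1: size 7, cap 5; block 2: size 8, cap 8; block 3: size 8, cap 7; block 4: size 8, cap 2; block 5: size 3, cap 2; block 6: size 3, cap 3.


Rank of a partition matroid = sum of min(|Si|, ci) for each block.
= min(7,5) + min(8,8) + min(8,7) + min(8,2) + min(3,2) + min(3,3)
= 5 + 8 + 7 + 2 + 2 + 3
= 27.

27


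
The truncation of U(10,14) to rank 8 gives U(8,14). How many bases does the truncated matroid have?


Truncating U(10,14) to rank 8 gives U(8,14).
Bases of U(8,14) are all 8-element subsets of 14 elements.
Number of bases = (14 choose 8) = 3003.

3003


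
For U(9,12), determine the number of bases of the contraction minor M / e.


Contracting e from U(9,12) gives U(8,11).
Bases of U(8,11) = C(11,8) = 11! / (8! * 3!) = 165.

165


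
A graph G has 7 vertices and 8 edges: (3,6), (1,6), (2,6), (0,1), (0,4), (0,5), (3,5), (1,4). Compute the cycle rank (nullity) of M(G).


Cycle rank (nullity) = |E| - r(M) = |E| - (|V| - c).
|E| = 8, |V| = 7, c = 1.
Nullity = 8 - (7 - 1) = 8 - 6 = 2.

2


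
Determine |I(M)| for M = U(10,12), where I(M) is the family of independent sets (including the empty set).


Independent sets of U(10,12) are all subsets of size <= 10.
Count = (12 choose 0) + (12 choose 1) + (12 choose 2) + (12 choose 3) + (12 choose 4) + (12 choose 5) + (12 choose 6) + (12 choose 7) + (12 choose 8) + (12 choose 9) + (12 choose 10)
     = 1 + 12 + 66 + 220 + 495 + 792 + 924 + 792 + 495 + 220 + 66
     = 4083.

4083


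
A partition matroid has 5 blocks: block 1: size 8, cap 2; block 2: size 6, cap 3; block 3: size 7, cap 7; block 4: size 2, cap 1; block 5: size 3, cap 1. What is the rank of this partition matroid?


Rank of a partition matroid = sum of min(|Si|, ci) for each block.
= min(8,2) + min(6,3) + min(7,7) + min(2,1) + min(3,1)
= 2 + 3 + 7 + 1 + 1
= 14.

14


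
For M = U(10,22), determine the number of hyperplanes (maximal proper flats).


Hyperplanes of U(10,22) are flats of rank 9.
In a uniform matroid, these are exactly the (9)-element subsets.
Count = (22 choose 9) = 497420.

497420


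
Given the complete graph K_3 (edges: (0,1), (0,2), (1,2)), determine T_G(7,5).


T(K_3; x,y) = x^2 + x + y.
T(7,5) = 49 + 7 + 5 = 61.

61


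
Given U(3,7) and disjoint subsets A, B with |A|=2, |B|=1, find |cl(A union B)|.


|A union B| = 2 + 1 = 3 (disjoint).
In U(3,7), cl(S) = S if |S| < 3, else cl(S) = E.
Since 3 >= 3, cl(A union B) = E.
|cl(A union B)| = 7.

7


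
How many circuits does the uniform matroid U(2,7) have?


In U(2,7), circuits are the (3)-element subsets.
Any set of 3 elements is dependent, and removing any one element gives
an independent set of size 2, so it is a minimal dependent set.
Number of circuits = C(7,3) = (7 * 6 * 5) / (1 * 2 * 3) = 35.

35


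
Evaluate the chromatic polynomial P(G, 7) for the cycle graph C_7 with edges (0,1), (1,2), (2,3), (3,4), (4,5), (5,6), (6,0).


P(C_7, k) = (k-1)^7 + (-1)^7*(k-1).
P(7) = (6)^7 - 6
= 279936 - 6 = 279930.

279930


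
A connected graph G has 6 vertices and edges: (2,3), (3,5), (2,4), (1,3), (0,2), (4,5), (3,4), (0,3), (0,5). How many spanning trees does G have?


By Kirchhoff's matrix tree theorem, the number of spanning trees equals
the determinant of any cofactor of the Laplacian matrix L.
G has 6 vertices and 9 edges.
Computing the (5 x 5) cofactor determinant gives 45.

45


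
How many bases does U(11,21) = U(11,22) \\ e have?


Deleting e from U(11,22) gives U(11,21) since n > r.
Bases of U(11,21) = C(21,11) = 21! / (11! * 10!) = 352716.

352716


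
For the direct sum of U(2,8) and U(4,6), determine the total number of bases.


Bases of a direct sum M1 + M2: |B| = |B(M1)| * |B(M2)|.
|B(U(2,8))| = C(8,2) = 28.
|B(U(4,6))| = C(6,4) = 15.
Total bases = 28 * 15 = 420.

420


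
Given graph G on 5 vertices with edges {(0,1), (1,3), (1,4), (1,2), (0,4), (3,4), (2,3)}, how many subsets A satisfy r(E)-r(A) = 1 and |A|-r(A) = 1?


R(x,y) = sum over A in 2^E of x^(r(E)-r(A)) * y^(|A|-r(A)).
G has 5 vertices, 7 edges. r(E) = 4.
Enumerate all 2^7 = 128 subsets.
Count subsets with r(E)-r(A)=1 and |A|-r(A)=1: 14.

14


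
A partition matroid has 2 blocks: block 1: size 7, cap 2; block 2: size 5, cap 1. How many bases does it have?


A basis picks exactly ci elements from block i.
Number of bases = product of C(|Si|, ci).
= C(7,2) * C(5,1)
= 21 * 5
= 105.

105


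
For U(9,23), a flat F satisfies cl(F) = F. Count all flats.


Flats of U(9,23): every subset of size < 9 is a flat, plus E itself.
Count = (23 choose 0) + (23 choose 1) + (23 choose 2) + (23 choose 3) + (23 choose 4) + (23 choose 5) + (23 choose 6) + (23 choose 7) + (23 choose 8) + 1
     = 1 + 23 + 253 + 1771 + 8855 + 33649 + 100947 + 245157 + 490314 + 1
     = 880971.

880971


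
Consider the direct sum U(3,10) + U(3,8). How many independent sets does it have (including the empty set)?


For a direct sum, |I(M1+M2)| = |I(M1)| * |I(M2)|.
|I(U(3,10))| = sum C(10,k) for k=0..3 = 176.
|I(U(3,8))| = sum C(8,k) for k=0..3 = 93.
Total = 176 * 93 = 16368.

16368


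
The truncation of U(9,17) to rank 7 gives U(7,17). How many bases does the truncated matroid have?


Truncating U(9,17) to rank 7 gives U(7,17).
Bases of U(7,17) are all 7-element subsets of 17 elements.
Number of bases = C(17,7) = 19448.

19448


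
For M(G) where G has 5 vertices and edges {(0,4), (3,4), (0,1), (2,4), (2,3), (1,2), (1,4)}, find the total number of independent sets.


An independent set in a graphic matroid is an acyclic edge subset.
G has 5 vertices and 7 edges.
Enumerate all 2^7 = 128 subsets, checking for acyclicity.
Total independent sets = 82.

82


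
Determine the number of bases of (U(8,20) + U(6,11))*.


(M1+M2)* = M1* + M2*.
M1* = U(12,20), bases: C(20,12) = 125970.
M2* = U(5,11), bases: C(11,5) = 462.
|B(M*)| = 125970 * 462 = 58198140.

58198140


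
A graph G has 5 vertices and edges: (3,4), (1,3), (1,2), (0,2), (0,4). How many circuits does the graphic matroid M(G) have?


A circuit in a graphic matroid = edge set of a simple cycle.
G has 5 vertices and 5 edges.
Enumerating all minimal edge subsets forming cycles...
Total circuits found: 1.

1


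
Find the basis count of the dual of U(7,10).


The dual of U(r,n) is U(n-r, n) = U(3,10).
Bases of U(3,10) are all (3)-element subsets.
|B(M*)| = C(10,3) = (10 * 9 * 8) / (1 * 2 * 3) = 120.

120


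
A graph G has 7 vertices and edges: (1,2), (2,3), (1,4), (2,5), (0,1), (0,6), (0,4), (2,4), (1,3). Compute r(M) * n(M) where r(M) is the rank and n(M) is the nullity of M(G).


r(M) = |V| - c = 7 - 1 = 6.
nullity = |E| - r(M) = 9 - 6 = 3.
Product = 6 * 3 = 18.

18


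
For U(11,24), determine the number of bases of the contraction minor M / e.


Contracting e from U(11,24) gives U(10,23).
Bases of U(10,23) = C(23,10) = 23! / (10! * 13!) = 1144066.

1144066


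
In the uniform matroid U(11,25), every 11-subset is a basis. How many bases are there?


Bases of U(11,25) are all 11-element subsets of the 25-element ground set.
Number of bases = C(25,11).
(25 choose 11) = 4457400.

4457400


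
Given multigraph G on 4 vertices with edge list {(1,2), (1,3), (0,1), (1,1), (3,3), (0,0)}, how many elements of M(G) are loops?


In a graphic matroid, a loop is a self-loop edge (u,u) with rank 0.
Examining all 6 edges for self-loops...
Self-loops found: (1,1), (3,3), (0,0)
Number of loops = 3.

3


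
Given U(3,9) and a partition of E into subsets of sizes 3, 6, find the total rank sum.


r(Ai) = min(|Ai|, 3) for each part.
Sum = min(3,3) + min(6,3)
    = 3 + 3
    = 6.

6


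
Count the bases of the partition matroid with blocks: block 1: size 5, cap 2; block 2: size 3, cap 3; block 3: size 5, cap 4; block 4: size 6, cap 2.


A basis picks exactly ci elements from block i.
Number of bases = product of C(|Si|, ci).
= C(5,2) * C(3,3) * C(5,4) * C(6,2)
= 10 * 1 * 5 * 15
= 750.

750


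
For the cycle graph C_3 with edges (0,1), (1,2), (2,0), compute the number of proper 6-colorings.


P(C_3, k) = (k-1)^3 + (-1)^3*(k-1).
P(6) = (5)^3 - 5
= 125 - 5 = 120.

120


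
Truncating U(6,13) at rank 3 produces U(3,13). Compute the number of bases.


Truncating U(6,13) to rank 3 gives U(3,13).
Bases of U(3,13) are all 3-element subsets of 13 elements.
Number of bases = C(13,3) = (13 * 12 * 11) / (1 * 2 * 3) = 286.

286


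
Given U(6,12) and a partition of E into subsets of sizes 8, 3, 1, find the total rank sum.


r(Ai) = min(|Ai|, 6) for each part.
Sum = min(8,6) + min(3,6) + min(1,6)
    = 6 + 3 + 1
    = 10.

10


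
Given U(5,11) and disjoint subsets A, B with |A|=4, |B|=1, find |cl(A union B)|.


|A union B| = 4 + 1 = 5 (disjoint).
In U(5,11), cl(S) = S if |S| < 5, else cl(S) = E.
Since 5 >= 5, cl(A union B) = E.
|cl(A union B)| = 11.

11


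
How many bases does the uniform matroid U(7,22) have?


Bases of U(7,22) are all 7-element subsets of the 22-element ground set.
Number of bases = C(22,7).
C(22,7) = 22! / (7! * 15!) = 170544.

170544


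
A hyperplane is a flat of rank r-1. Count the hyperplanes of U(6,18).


Hyperplanes of U(6,18) are flats of rank 5.
In a uniform matroid, these are exactly the (5)-element subsets.
Count = C(18,5) = 8568.

8568


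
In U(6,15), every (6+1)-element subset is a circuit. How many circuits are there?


In U(6,15), circuits are the (7)-element subsets.
Any set of 7 elements is dependent, and removing any one element gives
an independent set of size 6, so it is a minimal dependent set.
Number of circuits = C(15,7) = 15! / (7! * 8!) = 6435.

6435


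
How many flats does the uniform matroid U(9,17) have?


Flats of U(9,17): every subset of size < 9 is a flat, plus E itself.
Count = C(17,0) + C(17,1) + C(17,2) + C(17,3) + C(17,4) + C(17,5) + C(17,6) + C(17,7) + C(17,8) + 1
     = 1 + 17 + 136 + 680 + 2380 + 6188 + 12376 + 19448 + 24310 + 1
     = 65537.

65537


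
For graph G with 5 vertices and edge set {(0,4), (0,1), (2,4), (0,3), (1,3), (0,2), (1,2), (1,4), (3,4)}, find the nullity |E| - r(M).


Cycle rank (nullity) = |E| - r(M) = |E| - (|V| - c).
|E| = 9, |V| = 5, c = 1.
Nullity = 9 - (5 - 1) = 9 - 4 = 5.

5


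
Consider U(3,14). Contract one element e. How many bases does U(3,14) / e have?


Contracting e from U(3,14) gives U(2,13).
Bases of U(2,13) = (13 choose 2) = 78.

78


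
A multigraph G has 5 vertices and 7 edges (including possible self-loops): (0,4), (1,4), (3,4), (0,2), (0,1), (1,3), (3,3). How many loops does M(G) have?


In a graphic matroid, a loop is a self-loop edge (u,u) with rank 0.
Examining all 7 edges for self-loops...
Self-loops found: (3,3)
Number of loops = 1.

1


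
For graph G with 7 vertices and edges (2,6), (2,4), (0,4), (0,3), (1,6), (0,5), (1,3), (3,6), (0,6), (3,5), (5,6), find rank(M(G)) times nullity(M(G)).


r(M) = |V| - c = 7 - 1 = 6.
nullity = |E| - r(M) = 11 - 6 = 5.
Product = 6 * 5 = 30.

30


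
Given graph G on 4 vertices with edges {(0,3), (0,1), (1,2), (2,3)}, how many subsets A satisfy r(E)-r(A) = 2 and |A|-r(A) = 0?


R(x,y) = sum over A in 2^E of x^(r(E)-r(A)) * y^(|A|-r(A)).
G has 4 vertices, 4 edges. r(E) = 3.
Enumerate all 2^4 = 16 subsets.
Count subsets with r(E)-r(A)=2 and |A|-r(A)=0: 4.

4


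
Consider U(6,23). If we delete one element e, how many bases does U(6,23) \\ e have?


Deleting e from U(6,23) gives U(6,22) since n > r.
Bases of U(6,22) = C(22,6) = 22! / (6! * 16!) = 74613.

74613


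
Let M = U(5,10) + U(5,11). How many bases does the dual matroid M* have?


(M1+M2)* = M1* + M2*.
M1* = U(5,10), bases: C(10,5) = 252.
M2* = U(6,11), bases: C(11,6) = 462.
|B(M*)| = 252 * 462 = 116424.

116424


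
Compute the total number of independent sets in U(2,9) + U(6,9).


For a direct sum, |I(M1+M2)| = |I(M1)| * |I(M2)|.
|I(U(2,9))| = sum C(9,k) for k=0..2 = 46.
|I(U(6,9))| = sum C(9,k) for k=0..6 = 466.
Total = 46 * 466 = 21436.

21436


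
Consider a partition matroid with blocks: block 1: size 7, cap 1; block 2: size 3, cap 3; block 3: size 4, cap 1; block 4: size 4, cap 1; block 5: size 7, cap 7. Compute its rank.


Rank of a partition matroid = sum of min(|Si|, ci) for each block.
= min(7,1) + min(3,3) + min(4,1) + min(4,1) + min(7,7)
= 1 + 3 + 1 + 1 + 7
= 13.

13


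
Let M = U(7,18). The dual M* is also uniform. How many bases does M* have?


The dual of U(r,n) is U(n-r, n) = U(11,18).
Bases of U(11,18) are all (11)-element subsets.
|B(M*)| = C(18,11) = 31824.

31824


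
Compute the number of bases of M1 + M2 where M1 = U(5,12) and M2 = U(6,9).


Bases of a direct sum M1 + M2: |B| = |B(M1)| * |B(M2)|.
|B(U(5,12))| = C(12,5) = 792.
|B(U(6,9))| = C(9,6) = 84.
Total bases = 792 * 84 = 66528.

66528
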